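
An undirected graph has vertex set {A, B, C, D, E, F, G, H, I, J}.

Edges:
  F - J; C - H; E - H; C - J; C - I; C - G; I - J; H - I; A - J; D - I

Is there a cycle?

Yes

DFS, tracking each vertex's parent; an edge to a visited non-parent vertex closes a cycle.
Start from G:
visit G (parent –)
  visit C (parent G)
    visit H (parent C)
      visit I (parent H)
        visit J (parent I)
          visit A (parent J)
            A–J: parent, skip
          J–I: parent, skip
          J–C: C visited and ≠ parent → cycle
Cycle: C – H – I – J – C.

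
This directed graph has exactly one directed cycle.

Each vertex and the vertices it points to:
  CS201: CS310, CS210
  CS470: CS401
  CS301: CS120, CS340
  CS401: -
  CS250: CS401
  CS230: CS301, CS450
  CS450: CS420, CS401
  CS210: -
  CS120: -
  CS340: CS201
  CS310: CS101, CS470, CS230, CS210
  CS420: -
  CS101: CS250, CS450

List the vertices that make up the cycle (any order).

DFS with gray/black marking from CS310:
CS310 gray
  CS101 gray
    CS250 gray
      CS401 gray
      CS401 black
    CS250 black
    CS450 gray
      CS420 gray
      CS420 black
      CS450→CS401: CS401 black — skip
    CS450 black
  CS101 black
  CS470 gray
    CS470→CS401: CS401 black — skip
  CS470 black
  CS230 gray
    CS301 gray
      CS120 gray
      CS120 black
      CS340 gray
        CS201 gray
          CS201→CS310: CS310 is gray → back edge
Back edge closes the cycle CS310 → CS230 → CS301 → CS340 → CS201 → CS310; its vertices are {CS201, CS230, CS301, CS310, CS340}.

CS201, CS230, CS301, CS310, CS340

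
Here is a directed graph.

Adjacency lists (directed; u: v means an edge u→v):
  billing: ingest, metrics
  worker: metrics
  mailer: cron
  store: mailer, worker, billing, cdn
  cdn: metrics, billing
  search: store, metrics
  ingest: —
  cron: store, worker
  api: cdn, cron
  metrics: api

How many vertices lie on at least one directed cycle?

8

A vertex is on a directed cycle iff it belongs to a strongly connected component of size ≥ 2 (or has a self-loop).
The vertices on cycles are {api, cdn, cron, store, mailer, worker, billing, metrics} — 8 in total.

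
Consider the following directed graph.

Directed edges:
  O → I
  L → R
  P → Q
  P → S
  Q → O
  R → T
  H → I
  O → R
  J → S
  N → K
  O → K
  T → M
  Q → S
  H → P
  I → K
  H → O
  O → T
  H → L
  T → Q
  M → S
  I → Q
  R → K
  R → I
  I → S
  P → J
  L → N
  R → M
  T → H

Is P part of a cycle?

Yes

P is on a cycle iff P can reach itself via ≥1 edge.
P → Q → O → T → H → P — yes.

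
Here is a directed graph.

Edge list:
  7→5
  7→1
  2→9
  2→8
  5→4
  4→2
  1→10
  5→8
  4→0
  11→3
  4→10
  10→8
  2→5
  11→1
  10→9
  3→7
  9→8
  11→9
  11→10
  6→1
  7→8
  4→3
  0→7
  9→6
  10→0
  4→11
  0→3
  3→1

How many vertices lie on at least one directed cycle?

11

A vertex is on a directed cycle iff it belongs to a strongly connected component of size ≥ 2 (or has a self-loop).
The vertices on cycles are {0, 1, 2, 3, 4, 5, 6, 7, 9, 10, 11} — 11 in total.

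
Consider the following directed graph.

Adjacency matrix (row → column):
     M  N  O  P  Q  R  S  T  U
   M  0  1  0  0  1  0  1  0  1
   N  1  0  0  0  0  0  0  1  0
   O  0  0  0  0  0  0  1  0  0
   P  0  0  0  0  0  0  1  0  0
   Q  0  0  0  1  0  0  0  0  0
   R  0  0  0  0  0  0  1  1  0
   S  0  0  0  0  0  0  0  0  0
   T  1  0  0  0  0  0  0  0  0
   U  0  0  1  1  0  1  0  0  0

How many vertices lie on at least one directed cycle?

A vertex is on a directed cycle iff it belongs to a strongly connected component of size ≥ 2 (or has a self-loop).
The vertices on cycles are {M, N, R, T, U} — 5 in total.

5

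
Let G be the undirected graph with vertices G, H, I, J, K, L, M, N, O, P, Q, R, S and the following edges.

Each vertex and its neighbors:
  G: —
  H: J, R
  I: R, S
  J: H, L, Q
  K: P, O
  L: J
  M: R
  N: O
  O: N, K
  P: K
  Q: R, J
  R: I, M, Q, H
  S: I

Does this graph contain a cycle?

DFS, tracking each vertex's parent; an edge to a visited non-parent vertex closes a cycle.
Start from S:
visit S (parent –)
  visit I (parent S)
    visit R (parent I)
      R–I: parent, skip
      visit M (parent R)
        M–R: parent, skip
      visit Q (parent R)
        Q–R: parent, skip
        visit J (parent Q)
          visit H (parent J)
            H–J: parent, skip
            H–R: R visited and ≠ parent → cycle
Cycle: R – Q – J – H – R.

Yes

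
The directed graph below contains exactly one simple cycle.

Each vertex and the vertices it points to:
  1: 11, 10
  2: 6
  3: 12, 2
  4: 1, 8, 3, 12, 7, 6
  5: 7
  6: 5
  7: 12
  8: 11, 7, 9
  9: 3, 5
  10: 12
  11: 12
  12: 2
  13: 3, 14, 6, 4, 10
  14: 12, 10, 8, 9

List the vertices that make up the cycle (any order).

DFS with gray/black marking from 6:
6 gray
  5 gray
    7 gray
      12 gray
        2 gray
          2→6: 6 is gray → back edge
Back edge closes the cycle 6 → 5 → 7 → 12 → 2 → 6; its vertices are {2, 5, 6, 7, 12}.

2, 5, 6, 7, 12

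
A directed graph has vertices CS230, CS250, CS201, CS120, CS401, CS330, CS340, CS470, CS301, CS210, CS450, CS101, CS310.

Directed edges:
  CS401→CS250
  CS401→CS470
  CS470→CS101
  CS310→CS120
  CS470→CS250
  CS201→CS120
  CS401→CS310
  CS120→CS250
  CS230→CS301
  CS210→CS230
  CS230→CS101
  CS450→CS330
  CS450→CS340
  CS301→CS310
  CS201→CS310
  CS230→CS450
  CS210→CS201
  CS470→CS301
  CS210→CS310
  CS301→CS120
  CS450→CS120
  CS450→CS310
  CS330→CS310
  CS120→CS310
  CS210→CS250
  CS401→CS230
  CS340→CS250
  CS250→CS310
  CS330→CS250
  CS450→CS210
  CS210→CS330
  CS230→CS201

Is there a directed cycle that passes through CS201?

CS201 lies on a cycle iff there is a path from CS201 back to itself.
Exploring from CS201, it never reaches itself; equivalently, its strongly connected component is a singleton.

No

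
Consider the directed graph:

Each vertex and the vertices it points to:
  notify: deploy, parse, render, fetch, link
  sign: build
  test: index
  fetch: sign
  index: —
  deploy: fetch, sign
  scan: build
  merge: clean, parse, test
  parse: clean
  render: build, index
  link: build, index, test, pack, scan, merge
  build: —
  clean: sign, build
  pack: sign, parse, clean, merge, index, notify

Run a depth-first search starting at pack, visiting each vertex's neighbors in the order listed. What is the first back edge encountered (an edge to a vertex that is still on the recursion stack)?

link→pack

DFS from pack (visiting each vertex's neighbors in the order listed); mark gray on enter, black on exit:
pack gray
  sign gray
    build gray
    build black
  sign black
  parse gray
    clean gray
      clean→sign: sign black — skip
      clean→build: build black — skip
    clean black
  parse black
  pack→clean: clean black — skip
  merge gray
    merge→clean: clean black — skip
    merge→parse: parse black — skip
    test gray
      index gray
      index black
    test black
  merge black
  pack→index: index black — skip
  notify gray
    deploy gray
      fetch gray
        fetch→sign: sign black — skip
      fetch black
      deploy→sign: sign black — skip
    deploy black
    notify→parse: parse black — skip
    render gray
      render→build: build black — skip
      render→index: index black — skip
    render black
    notify→fetch: fetch black — skip
    link gray
      link→build: build black — skip
      link→index: index black — skip
      link→test: test black — skip
      link→pack: pack is gray → back edge
First back edge: link → pack.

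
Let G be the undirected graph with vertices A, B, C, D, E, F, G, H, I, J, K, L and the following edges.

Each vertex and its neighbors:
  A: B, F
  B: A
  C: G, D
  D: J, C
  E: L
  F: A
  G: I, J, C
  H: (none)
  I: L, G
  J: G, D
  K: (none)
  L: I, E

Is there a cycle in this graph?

Yes

DFS, tracking each vertex's parent; an edge to a visited non-parent vertex closes a cycle.
Start from J:
visit J (parent –)
  visit G (parent J)
    visit I (parent G)
      visit L (parent I)
        L–I: parent, skip
        visit E (parent L)
          E–L: parent, skip
      I–G: parent, skip
    G–J: parent, skip
    visit C (parent G)
      C–G: parent, skip
      visit D (parent C)
        D–J: J visited and ≠ parent → cycle
Cycle: J – G – C – D – J.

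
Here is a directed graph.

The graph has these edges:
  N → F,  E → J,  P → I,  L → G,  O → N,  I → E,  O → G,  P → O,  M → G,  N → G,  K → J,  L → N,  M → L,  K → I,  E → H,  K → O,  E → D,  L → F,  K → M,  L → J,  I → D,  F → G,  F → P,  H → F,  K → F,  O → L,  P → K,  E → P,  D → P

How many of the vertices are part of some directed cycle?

11

A vertex is on a directed cycle iff it belongs to a strongly connected component of size ≥ 2 (or has a self-loop).
The vertices on cycles are {D, E, F, H, I, K, L, M, N, O, P} — 11 in total.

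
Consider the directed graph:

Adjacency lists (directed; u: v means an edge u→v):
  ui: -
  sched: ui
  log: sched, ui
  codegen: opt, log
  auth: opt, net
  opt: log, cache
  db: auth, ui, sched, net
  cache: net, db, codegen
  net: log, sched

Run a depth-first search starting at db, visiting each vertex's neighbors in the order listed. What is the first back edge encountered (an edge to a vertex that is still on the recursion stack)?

DFS from db (visiting each vertex's neighbors in the order listed); mark gray on enter, black on exit:
db gray
  auth gray
    opt gray
      log gray
        sched gray
          ui gray
          ui black
        sched black
        log→ui: ui black — skip
      log black
      cache gray
        net gray
          net→log: log black — skip
          net→sched: sched black — skip
        net black
        cache→db: db is gray → back edge
First back edge: cache → db.

cache->db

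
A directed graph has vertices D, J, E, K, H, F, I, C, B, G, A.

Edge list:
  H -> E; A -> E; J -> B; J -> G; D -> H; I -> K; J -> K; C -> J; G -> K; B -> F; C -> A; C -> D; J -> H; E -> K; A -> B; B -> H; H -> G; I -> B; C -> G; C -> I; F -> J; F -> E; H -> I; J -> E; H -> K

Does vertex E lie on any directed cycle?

E lies on a cycle iff there is a path from E back to itself.
Exploring from E, it never reaches itself; equivalently, its strongly connected component is a singleton.

No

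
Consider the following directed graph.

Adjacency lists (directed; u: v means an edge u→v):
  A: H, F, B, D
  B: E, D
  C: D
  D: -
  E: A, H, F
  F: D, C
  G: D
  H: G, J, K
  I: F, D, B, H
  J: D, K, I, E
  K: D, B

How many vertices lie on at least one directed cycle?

7

A vertex is on a directed cycle iff it belongs to a strongly connected component of size ≥ 2 (or has a self-loop).
The vertices on cycles are {A, B, E, H, I, J, K} — 7 in total.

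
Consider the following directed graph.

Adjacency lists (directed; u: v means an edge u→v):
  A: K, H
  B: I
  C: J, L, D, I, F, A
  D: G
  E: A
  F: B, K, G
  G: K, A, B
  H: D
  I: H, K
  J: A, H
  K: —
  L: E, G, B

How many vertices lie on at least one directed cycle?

A vertex is on a directed cycle iff it belongs to a strongly connected component of size ≥ 2 (or has a self-loop).
The vertices on cycles are {A, B, D, G, H, I} — 6 in total.

6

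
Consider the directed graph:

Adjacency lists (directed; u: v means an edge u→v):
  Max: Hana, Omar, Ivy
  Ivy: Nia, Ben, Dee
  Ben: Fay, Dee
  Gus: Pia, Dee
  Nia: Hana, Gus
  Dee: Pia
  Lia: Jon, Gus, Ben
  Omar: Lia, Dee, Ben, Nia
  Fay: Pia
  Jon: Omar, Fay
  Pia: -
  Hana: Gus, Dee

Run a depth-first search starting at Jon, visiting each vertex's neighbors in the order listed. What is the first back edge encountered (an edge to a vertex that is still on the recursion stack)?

DFS from Jon (visiting each vertex's neighbors in the order listed); mark gray on enter, black on exit:
Jon gray
  Omar gray
    Lia gray
      Lia→Jon: Jon is gray → back edge
First back edge: Lia → Jon.

Lia→Jon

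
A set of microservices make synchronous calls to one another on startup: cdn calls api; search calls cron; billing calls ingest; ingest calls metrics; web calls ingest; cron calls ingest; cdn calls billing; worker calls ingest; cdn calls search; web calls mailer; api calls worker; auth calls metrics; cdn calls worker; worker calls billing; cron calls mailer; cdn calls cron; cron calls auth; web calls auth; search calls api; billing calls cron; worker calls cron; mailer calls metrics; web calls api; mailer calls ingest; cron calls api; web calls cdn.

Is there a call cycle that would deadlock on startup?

Yes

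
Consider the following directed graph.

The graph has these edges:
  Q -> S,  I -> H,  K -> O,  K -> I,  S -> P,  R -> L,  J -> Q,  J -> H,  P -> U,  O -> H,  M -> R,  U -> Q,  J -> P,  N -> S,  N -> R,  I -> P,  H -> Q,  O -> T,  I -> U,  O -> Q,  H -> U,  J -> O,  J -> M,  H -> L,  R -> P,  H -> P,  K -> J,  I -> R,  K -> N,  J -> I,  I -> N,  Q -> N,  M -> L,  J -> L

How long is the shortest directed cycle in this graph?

4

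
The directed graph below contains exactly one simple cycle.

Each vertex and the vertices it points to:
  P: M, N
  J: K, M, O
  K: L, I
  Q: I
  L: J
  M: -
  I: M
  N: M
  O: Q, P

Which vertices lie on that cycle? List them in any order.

J, K, L

DFS with gray/black marking from L:
L gray
  J gray
    K gray
      K→L: L is gray → back edge
Back edge closes the cycle L → J → K → L; its vertices are {J, K, L}.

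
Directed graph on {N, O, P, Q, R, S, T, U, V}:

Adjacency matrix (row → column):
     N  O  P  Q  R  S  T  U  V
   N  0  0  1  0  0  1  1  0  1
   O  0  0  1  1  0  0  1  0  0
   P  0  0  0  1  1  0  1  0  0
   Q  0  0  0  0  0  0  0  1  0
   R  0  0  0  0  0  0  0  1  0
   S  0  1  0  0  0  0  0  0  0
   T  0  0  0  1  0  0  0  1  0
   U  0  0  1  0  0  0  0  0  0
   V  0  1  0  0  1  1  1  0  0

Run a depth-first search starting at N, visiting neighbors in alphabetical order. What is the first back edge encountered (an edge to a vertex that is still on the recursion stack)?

U→P

DFS from N (visiting neighbors in alphabetical order); mark gray on enter, black on exit:
N gray
  P gray
    Q gray
      U gray
        U→P: P is gray → back edge
First back edge: U → P.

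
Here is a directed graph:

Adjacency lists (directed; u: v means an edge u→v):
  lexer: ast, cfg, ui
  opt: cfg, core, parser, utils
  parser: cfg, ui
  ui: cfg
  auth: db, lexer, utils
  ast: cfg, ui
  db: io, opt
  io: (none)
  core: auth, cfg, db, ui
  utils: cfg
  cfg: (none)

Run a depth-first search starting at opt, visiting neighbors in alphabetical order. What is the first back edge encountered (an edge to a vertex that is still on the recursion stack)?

db->opt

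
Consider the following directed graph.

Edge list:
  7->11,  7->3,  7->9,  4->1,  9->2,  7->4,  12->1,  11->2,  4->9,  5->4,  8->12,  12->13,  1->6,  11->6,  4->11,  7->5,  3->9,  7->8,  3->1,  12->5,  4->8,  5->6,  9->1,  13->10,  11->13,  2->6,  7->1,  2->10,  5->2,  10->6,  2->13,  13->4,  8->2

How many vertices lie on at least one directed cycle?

A vertex is on a directed cycle iff it belongs to a strongly connected component of size ≥ 2 (or has a self-loop).
The vertices on cycles are {2, 4, 5, 8, 9, 11, 12, 13} — 8 in total.

8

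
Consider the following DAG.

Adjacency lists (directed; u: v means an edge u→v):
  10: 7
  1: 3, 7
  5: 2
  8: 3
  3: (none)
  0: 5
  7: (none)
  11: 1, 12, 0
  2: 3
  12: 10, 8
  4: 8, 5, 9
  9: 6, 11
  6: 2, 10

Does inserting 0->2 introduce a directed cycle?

No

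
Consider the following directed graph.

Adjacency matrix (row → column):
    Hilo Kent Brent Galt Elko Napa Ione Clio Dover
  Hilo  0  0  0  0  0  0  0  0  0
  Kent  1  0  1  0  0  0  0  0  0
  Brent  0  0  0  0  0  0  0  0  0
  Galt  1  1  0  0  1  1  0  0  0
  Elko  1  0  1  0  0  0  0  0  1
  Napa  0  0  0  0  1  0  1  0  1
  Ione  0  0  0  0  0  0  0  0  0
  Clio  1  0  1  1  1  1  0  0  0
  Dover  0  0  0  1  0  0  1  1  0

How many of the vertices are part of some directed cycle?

5

A vertex is on a directed cycle iff it belongs to a strongly connected component of size ≥ 2 (or has a self-loop).
The vertices on cycles are {Clio, Elko, Galt, Napa, Dover} — 5 in total.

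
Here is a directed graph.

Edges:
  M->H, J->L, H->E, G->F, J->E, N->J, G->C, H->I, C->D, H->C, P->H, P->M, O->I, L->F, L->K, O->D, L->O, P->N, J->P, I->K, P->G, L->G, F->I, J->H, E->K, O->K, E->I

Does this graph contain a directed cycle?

DFS with white/gray/black marking, starting from P:
P gray
  H gray
    E gray
      I gray
        K gray
        K black
      I black
      E→K: K black — skip
    E black
    H→I: I black — skip
    C gray
      D gray
      D black
    C black
  H black
  N gray
    J gray
      L gray
        G gray
          F gray
            F→I: I black — skip
          F black
          G→C: C black — skip
        G black
        L→K: K black — skip
        O gray
          O→I: I black — skip
          O→K: K black — skip
          O→D: D black — skip
        O black
        L→F: F black — skip
      L black
      J→P: P is gray → back edge
Back edge found, so a cycle exists: P → N → J → P.

Yes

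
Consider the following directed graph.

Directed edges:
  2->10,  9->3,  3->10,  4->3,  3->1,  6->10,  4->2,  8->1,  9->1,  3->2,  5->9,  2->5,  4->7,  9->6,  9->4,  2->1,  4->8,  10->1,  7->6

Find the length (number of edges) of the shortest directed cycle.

4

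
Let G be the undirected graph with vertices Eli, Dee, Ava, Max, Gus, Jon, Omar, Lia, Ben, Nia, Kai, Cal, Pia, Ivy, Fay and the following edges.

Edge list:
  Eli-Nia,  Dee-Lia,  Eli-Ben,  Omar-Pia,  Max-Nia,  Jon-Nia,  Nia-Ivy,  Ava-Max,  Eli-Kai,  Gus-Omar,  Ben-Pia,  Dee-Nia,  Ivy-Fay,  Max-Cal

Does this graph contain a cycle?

No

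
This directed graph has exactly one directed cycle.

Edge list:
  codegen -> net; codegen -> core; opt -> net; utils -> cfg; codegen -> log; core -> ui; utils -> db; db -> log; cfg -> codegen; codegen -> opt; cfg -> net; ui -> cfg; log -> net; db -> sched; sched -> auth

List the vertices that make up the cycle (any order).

ui, cfg, core, codegen

DFS with gray/black marking from cfg:
cfg gray
  net gray
  net black
  codegen gray
    core gray
      ui gray
        ui→cfg: cfg is gray → back edge
Back edge closes the cycle cfg → codegen → core → ui → cfg; its vertices are {ui, cfg, core, codegen}.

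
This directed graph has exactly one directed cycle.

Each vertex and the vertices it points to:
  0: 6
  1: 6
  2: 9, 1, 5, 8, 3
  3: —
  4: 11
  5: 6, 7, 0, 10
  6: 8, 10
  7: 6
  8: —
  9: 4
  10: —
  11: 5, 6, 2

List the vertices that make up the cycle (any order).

2, 4, 9, 11

DFS with gray/black marking from 11:
11 gray
  5 gray
    6 gray
      8 gray
      8 black
      10 gray
      10 black
    6 black
    7 gray
      7→6: 6 black — skip
    7 black
    0 gray
      0→6: 6 black — skip
    0 black
    5→10: 10 black — skip
  5 black
  11→6: 6 black — skip
  2 gray
    9 gray
      4 gray
        4→11: 11 is gray → back edge
Back edge closes the cycle 11 → 2 → 9 → 4 → 11; its vertices are {2, 4, 9, 11}.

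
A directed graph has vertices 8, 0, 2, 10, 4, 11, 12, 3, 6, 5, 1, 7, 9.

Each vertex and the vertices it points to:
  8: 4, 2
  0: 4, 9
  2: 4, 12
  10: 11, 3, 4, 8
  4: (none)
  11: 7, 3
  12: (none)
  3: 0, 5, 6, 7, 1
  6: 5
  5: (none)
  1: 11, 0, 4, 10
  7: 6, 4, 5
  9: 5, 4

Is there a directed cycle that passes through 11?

Yes

11 is on a cycle iff 11 can reach itself via ≥1 edge.
11 → 3 → 1 → 11 — yes.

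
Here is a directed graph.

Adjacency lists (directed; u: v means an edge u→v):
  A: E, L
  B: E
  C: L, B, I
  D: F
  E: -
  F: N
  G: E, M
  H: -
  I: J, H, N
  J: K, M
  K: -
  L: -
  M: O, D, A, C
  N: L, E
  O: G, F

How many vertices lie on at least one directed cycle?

A vertex is on a directed cycle iff it belongs to a strongly connected component of size ≥ 2 (or has a self-loop).
The vertices on cycles are {C, G, I, J, M, O} — 6 in total.

6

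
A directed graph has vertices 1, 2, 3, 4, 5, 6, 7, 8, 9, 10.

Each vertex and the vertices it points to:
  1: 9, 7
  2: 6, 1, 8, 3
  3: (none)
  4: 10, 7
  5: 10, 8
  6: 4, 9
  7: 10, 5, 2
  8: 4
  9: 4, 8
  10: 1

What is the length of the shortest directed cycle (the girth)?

For each vertex v, BFS finds the shortest path from v back to v.
The shortest such closed walk is 2 → 1 → 7 → 2, length 3.

3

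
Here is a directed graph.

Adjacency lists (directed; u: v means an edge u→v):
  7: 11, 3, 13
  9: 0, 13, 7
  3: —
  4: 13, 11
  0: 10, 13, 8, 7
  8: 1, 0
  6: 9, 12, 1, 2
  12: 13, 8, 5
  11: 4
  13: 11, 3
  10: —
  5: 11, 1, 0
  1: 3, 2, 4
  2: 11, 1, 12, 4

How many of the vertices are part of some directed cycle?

A vertex is on a directed cycle iff it belongs to a strongly connected component of size ≥ 2 (or has a self-loop).
The vertices on cycles are {0, 1, 2, 4, 5, 8, 11, 12, 13} — 9 in total.

9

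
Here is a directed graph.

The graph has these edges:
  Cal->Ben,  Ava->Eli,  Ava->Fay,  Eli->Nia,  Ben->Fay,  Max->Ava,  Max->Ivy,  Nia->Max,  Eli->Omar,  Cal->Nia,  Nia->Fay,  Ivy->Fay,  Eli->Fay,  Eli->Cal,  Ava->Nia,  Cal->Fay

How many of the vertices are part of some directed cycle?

5

A vertex is on a directed cycle iff it belongs to a strongly connected component of size ≥ 2 (or has a self-loop).
The vertices on cycles are {Ava, Cal, Eli, Max, Nia} — 5 in total.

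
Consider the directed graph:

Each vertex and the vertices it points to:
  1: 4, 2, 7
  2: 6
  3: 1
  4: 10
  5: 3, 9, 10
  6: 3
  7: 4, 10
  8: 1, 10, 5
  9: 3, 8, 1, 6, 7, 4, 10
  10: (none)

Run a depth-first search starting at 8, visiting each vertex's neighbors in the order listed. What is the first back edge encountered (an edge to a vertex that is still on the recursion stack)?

3->1

DFS from 8 (visiting each vertex's neighbors in the order listed); mark gray on enter, black on exit:
8 gray
  1 gray
    4 gray
      10 gray
      10 black
    4 black
    2 gray
      6 gray
        3 gray
          3→1: 1 is gray → back edge
First back edge: 3 → 1.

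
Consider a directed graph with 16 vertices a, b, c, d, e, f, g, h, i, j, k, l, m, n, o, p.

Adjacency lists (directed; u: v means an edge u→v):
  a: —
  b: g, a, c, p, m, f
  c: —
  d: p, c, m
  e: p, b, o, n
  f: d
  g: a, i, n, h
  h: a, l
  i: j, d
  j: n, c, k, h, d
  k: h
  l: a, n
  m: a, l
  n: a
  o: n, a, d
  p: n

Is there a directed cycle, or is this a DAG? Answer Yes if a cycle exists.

DFS with white/gray/black marking, starting from j:
j gray
  n gray
    a gray
    a black
  n black
  c gray
  c black
  k gray
    h gray
      h→a: a black — skip
      l gray
        l→a: a black — skip
        l→n: n black — skip
      l black
    h black
  k black
  j→h: h black — skip
  d gray
    p gray
      p→n: n black — skip
    p black
    d→c: c black — skip
    m gray
      m→a: a black — skip
      m→l: l black — skip
    m black
  d black
j black
b gray
  g gray
    g→a: a black — skip
    i gray
      i→j: j black — skip
      i→d: d black — skip
    i black
    g→n: n black — skip
    g→h: h black — skip
  g black
  b→a: a black — skip
  b→c: c black — skip
  b→p: p black — skip
  b→m: m black — skip
  f gray
    f→d: d black — skip
  f black
b black
e gray
  e→p: p black — skip
  e→b: b black — skip
  o gray
    o→n: n black — skip
    o→a: a black — skip
    o→d: d black — skip
  o black
  e→n: n black — skip
e black
Every edge goes to a white or black vertex — no back edge, so the graph is acyclic.

No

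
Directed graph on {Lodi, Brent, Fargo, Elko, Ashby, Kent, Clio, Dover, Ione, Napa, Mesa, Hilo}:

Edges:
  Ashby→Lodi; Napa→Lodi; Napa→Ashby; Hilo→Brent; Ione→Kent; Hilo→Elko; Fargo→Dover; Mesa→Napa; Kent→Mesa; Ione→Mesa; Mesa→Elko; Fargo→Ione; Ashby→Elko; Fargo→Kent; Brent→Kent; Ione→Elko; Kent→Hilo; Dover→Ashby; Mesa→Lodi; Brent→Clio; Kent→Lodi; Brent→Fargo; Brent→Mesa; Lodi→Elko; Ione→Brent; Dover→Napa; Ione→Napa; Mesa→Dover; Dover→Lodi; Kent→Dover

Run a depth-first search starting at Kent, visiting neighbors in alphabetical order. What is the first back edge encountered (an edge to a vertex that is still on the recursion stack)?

Ione→Brent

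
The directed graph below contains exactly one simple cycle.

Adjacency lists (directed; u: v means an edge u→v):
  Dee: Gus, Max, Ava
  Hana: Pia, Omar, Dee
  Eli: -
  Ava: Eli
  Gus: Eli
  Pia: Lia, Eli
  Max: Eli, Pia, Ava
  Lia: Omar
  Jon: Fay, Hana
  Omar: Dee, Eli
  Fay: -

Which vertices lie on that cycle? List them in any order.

Dee, Lia, Max, Pia, Omar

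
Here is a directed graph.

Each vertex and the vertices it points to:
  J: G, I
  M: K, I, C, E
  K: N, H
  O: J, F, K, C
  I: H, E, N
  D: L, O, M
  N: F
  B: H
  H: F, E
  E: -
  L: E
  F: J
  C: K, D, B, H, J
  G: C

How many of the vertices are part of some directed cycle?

12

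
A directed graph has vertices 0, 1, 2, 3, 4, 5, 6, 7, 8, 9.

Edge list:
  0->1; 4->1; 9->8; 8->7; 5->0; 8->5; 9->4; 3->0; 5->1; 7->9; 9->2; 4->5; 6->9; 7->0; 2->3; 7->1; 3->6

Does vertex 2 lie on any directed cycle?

Yes

2 is on a cycle iff 2 can reach itself via ≥1 edge.
2 → 3 → 6 → 9 → 2 — yes.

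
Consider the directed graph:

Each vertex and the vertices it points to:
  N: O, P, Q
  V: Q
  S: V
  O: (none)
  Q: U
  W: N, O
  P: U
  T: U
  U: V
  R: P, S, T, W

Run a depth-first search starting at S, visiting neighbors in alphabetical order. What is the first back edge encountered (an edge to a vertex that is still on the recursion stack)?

U→V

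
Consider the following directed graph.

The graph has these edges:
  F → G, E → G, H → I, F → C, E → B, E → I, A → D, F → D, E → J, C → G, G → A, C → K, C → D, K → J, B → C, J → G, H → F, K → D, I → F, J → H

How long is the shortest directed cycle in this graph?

5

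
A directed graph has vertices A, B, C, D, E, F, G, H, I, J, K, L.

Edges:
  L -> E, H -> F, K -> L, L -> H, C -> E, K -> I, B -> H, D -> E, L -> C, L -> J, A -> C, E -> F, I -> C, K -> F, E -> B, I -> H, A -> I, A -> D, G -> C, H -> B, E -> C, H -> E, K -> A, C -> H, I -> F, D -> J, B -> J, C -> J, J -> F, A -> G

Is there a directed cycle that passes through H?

Yes

H is on a cycle iff H can reach itself via ≥1 edge.
H → B → H — yes.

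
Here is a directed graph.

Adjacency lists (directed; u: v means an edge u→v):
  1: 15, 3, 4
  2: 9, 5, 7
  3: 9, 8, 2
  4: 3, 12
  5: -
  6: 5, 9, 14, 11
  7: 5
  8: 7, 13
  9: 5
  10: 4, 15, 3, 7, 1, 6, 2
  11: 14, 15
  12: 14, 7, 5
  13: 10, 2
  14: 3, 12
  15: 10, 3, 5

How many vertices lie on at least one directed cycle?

11

A vertex is on a directed cycle iff it belongs to a strongly connected component of size ≥ 2 (or has a self-loop).
The vertices on cycles are {1, 3, 4, 6, 8, 10, 11, 12, 13, 14, 15} — 11 in total.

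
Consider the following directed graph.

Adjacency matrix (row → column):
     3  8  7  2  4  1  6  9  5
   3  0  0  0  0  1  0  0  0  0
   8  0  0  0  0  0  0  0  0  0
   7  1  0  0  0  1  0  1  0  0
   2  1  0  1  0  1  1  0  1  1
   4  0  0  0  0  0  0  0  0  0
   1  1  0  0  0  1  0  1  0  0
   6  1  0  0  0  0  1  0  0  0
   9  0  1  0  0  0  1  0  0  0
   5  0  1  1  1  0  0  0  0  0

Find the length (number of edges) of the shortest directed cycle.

2

For each vertex v, BFS finds the shortest path from v back to v.
The shortest such closed walk is 2 → 5 → 2, length 2.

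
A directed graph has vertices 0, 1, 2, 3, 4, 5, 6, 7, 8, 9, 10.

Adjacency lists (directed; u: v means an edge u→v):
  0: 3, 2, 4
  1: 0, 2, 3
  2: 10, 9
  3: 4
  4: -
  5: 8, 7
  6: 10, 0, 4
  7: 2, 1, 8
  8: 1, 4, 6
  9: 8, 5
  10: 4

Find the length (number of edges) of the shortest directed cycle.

4

For each vertex v, BFS finds the shortest path from v back to v.
The shortest such closed walk is 9 → 8 → 1 → 2 → 9, length 4.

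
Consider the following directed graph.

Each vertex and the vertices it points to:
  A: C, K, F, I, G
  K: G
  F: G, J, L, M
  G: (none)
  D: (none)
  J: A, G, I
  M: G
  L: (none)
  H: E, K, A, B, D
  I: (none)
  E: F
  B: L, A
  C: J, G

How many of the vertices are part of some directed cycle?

4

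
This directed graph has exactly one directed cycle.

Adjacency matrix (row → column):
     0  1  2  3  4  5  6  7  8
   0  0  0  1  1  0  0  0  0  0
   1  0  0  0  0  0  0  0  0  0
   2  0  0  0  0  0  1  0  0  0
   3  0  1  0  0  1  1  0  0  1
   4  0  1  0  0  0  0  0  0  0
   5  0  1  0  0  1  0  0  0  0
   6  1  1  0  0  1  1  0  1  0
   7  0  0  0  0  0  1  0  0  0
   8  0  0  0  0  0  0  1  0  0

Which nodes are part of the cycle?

0, 3, 6, 8

DFS with gray/black marking from 0:
0 gray
  3 gray
    5 gray
      1 gray
      1 black
      4 gray
        4→1: 1 black — skip
      4 black
    5 black
    3→4: 4 black — skip
    8 gray
      6 gray
        6→5: 5 black — skip
        7 gray
          7→5: 5 black — skip
        7 black
        6→0: 0 is gray → back edge
Back edge closes the cycle 0 → 3 → 8 → 6 → 0; its vertices are {0, 3, 6, 8}.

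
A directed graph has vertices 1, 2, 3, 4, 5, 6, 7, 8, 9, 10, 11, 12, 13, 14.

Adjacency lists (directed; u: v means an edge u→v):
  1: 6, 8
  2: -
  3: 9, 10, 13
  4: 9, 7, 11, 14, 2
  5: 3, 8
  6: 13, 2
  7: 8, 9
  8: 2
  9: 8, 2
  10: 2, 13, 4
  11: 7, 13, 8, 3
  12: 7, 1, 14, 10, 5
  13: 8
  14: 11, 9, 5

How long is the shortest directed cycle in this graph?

For each vertex v, BFS finds the shortest path from v back to v.
The shortest such closed walk is 10 → 4 → 11 → 3 → 10, length 4.

4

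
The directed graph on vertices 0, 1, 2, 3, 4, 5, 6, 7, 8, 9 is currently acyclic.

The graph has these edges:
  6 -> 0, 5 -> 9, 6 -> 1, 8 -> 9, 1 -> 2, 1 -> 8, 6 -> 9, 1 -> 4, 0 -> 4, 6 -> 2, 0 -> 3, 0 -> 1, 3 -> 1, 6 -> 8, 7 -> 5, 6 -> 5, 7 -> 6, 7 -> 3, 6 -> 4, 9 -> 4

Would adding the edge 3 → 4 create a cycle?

Adding 3→4 creates a cycle iff 4 can already reach 3.
Explore from 4: no path reaches 3. The graph stays acyclic.

No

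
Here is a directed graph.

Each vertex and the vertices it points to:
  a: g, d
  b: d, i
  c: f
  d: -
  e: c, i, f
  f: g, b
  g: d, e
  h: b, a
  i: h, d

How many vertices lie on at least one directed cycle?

8

A vertex is on a directed cycle iff it belongs to a strongly connected component of size ≥ 2 (or has a self-loop).
The vertices on cycles are {a, b, c, e, f, g, h, i} — 8 in total.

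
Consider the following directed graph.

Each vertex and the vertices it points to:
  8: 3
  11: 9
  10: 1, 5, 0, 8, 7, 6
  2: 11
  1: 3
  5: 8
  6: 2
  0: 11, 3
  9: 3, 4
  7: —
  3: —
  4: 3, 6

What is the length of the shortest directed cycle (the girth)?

For each vertex v, BFS finds the shortest path from v back to v.
The shortest such closed walk is 6 → 2 → 11 → 9 → 4 → 6, length 5.

5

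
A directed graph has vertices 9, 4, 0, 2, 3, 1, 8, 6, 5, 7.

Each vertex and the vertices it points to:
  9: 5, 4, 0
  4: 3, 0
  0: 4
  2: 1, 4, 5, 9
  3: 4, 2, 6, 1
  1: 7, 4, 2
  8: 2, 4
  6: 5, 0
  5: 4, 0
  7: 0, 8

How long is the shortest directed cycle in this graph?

2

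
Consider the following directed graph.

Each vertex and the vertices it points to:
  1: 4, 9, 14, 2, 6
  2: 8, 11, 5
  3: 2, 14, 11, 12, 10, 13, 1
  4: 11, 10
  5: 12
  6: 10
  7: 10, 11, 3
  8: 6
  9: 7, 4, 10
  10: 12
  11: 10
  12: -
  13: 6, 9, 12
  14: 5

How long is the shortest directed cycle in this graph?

4

For each vertex v, BFS finds the shortest path from v back to v.
The shortest such closed walk is 3 → 13 → 9 → 7 → 3, length 4.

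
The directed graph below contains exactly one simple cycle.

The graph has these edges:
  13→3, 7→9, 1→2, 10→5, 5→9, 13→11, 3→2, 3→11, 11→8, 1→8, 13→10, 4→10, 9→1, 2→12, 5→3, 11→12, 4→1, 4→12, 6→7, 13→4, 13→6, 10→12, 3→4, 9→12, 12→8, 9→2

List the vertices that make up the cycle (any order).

3, 4, 5, 10

DFS with gray/black marking from 10:
10 gray
  12 gray
    8 gray
    8 black
  12 black
  5 gray
    3 gray
      4 gray
        4→12: 12 black — skip
        1 gray
          1→8: 8 black — skip
          2 gray
            2→12: 12 black — skip
          2 black
        1 black
        4→10: 10 is gray → back edge
Back edge closes the cycle 10 → 5 → 3 → 4 → 10; its vertices are {3, 4, 5, 10}.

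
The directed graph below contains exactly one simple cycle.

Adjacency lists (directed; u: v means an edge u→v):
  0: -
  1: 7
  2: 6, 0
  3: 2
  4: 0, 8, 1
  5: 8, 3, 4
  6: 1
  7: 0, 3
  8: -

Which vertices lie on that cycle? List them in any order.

DFS with gray/black marking from 3:
3 gray
  2 gray
    6 gray
      1 gray
        7 gray
          0 gray
          0 black
          7→3: 3 is gray → back edge
Back edge closes the cycle 3 → 2 → 6 → 1 → 7 → 3; its vertices are {1, 2, 3, 6, 7}.

1, 2, 3, 6, 7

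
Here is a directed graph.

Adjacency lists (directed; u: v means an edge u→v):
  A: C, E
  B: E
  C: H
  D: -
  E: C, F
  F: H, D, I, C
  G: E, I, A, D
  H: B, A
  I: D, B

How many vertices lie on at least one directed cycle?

7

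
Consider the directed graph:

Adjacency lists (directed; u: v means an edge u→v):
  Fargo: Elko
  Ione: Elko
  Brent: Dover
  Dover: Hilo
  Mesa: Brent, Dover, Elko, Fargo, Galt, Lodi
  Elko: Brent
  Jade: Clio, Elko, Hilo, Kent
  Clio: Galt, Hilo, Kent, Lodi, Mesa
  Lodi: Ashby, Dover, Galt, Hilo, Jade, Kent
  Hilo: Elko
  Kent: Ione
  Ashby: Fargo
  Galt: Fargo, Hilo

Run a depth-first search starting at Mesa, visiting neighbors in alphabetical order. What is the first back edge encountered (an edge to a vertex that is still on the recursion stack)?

DFS from Mesa (visiting neighbors in alphabetical order); mark gray on enter, black on exit:
Mesa gray
  Brent gray
    Dover gray
      Hilo gray
        Elko gray
          Elko→Brent: Brent is gray → back edge
First back edge: Elko → Brent.

Elko→Brent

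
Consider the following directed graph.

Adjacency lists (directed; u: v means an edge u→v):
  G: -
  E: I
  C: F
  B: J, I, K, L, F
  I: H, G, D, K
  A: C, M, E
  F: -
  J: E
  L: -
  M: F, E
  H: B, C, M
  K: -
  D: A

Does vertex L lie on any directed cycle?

No

L lies on a cycle iff there is a path from L back to itself.
Exploring from L, it never reaches itself; equivalently, its strongly connected component is a singleton.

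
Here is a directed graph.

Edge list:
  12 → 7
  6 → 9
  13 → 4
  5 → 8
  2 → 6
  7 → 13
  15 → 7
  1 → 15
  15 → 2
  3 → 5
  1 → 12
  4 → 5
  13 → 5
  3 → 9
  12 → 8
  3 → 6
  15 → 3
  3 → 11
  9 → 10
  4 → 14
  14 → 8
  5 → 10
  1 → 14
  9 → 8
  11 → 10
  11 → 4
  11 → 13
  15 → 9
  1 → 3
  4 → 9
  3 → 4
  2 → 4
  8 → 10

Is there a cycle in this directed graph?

No

DFS with white/gray/black marking, starting from 2:
2 gray
  6 gray
    9 gray
      8 gray
        10 gray
        10 black
      8 black
      9→10: 10 black — skip
    9 black
  6 black
  4 gray
    4→9: 9 black — skip
    5 gray
      5→10: 10 black — skip
      5→8: 8 black — skip
    5 black
    14 gray
      14→8: 8 black — skip
    14 black
  4 black
2 black
1 gray
  12 gray
    12→8: 8 black — skip
    7 gray
      13 gray
        13→4: 4 black — skip
        13→5: 5 black — skip
      13 black
    7 black
  12 black
  15 gray
    3 gray
      3→9: 9 black — skip
      3→4: 4 black — skip
      3→5: 5 black — skip
      11 gray
        11→10: 10 black — skip
        11→4: 4 black — skip
        11→13: 13 black — skip
      11 black
      3→6: 6 black — skip
    3 black
    15→7: 7 black — skip
    15→2: 2 black — skip
    15→9: 9 black — skip
  15 black
  1→3: 3 black — skip
  1→14: 14 black — skip
1 black
Every edge goes to a white or black vertex — no back edge, so the graph is acyclic.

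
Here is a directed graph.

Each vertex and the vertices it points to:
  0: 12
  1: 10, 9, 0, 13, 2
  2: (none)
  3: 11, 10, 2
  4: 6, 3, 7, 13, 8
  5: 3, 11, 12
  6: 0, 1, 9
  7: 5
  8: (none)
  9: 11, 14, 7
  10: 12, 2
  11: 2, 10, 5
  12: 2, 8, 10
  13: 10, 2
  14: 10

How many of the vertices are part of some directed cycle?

5

A vertex is on a directed cycle iff it belongs to a strongly connected component of size ≥ 2 (or has a self-loop).
The vertices on cycles are {3, 5, 10, 11, 12} — 5 in total.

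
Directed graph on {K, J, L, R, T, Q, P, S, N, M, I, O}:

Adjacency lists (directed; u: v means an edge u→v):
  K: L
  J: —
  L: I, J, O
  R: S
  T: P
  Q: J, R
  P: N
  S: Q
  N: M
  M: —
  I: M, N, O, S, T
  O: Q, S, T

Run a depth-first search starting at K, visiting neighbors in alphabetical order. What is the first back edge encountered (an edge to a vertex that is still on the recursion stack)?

S→Q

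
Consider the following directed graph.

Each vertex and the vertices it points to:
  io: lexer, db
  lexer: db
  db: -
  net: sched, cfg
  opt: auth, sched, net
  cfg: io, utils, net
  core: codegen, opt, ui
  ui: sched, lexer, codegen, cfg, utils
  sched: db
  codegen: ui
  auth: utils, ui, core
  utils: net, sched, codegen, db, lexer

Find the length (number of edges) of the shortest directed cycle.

2

For each vertex v, BFS finds the shortest path from v back to v.
The shortest such closed walk is net → cfg → net, length 2.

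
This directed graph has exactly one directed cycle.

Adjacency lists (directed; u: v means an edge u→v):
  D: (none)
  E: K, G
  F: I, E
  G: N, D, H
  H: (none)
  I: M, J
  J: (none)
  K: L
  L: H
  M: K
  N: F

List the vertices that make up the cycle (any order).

E, F, G, N

DFS with gray/black marking from E:
E gray
  K gray
    L gray
      H gray
      H black
    L black
  K black
  G gray
    N gray
      F gray
        I gray
          M gray
            M→K: K black — skip
          M black
          J gray
          J black
        I black
        F→E: E is gray → back edge
Back edge closes the cycle E → G → N → F → E; its vertices are {E, F, G, N}.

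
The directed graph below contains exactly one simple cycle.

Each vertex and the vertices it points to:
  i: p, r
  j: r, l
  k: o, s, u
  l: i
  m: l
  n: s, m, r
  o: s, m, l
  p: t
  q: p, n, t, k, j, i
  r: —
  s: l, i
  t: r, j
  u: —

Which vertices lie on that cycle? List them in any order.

DFS with gray/black marking from t:
t gray
  r gray
  r black
  j gray
    j→r: r black — skip
    l gray
      i gray
        p gray
          p→t: t is gray → back edge
Back edge closes the cycle t → j → l → i → p → t; its vertices are {i, j, l, p, t}.

i, j, l, p, t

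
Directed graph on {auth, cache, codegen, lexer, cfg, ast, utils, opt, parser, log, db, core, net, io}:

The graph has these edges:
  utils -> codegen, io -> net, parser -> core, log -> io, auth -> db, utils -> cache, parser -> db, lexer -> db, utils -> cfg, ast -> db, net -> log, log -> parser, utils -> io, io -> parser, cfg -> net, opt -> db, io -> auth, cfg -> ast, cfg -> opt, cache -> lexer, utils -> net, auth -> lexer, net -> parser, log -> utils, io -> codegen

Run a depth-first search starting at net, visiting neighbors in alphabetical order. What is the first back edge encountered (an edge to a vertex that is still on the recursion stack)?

DFS from net (visiting neighbors in alphabetical order); mark gray on enter, black on exit:
net gray
  log gray
    io gray
      auth gray
        db gray
        db black
        lexer gray
          lexer→db: db black — skip
        lexer black
      auth black
      codegen gray
      codegen black
      io→net: net is gray → back edge
First back edge: io → net.

io->net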